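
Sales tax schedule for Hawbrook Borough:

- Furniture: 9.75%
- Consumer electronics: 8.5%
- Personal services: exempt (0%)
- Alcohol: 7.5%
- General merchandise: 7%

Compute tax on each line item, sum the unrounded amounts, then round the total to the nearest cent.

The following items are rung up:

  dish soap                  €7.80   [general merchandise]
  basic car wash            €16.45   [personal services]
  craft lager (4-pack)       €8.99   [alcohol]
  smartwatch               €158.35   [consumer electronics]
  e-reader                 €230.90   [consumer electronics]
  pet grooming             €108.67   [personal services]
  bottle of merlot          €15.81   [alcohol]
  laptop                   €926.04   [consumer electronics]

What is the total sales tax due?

€114.21

Dish soap €7.80: general merchandise → 7% → €0.546
Basic car wash €16.45: personal services → 0% → €0.00
Craft lager (4-pack) €8.99: alcohol → 7.5% → €0.67425
Smartwatch €158.35: consumer electronics → 8.5% → €13.45975
E-reader €230.90: consumer electronics → 8.5% → €19.6265
Pet grooming €108.67: personal services → 0% → €0.00
Bottle of merlot €15.81: alcohol → 7.5% → €1.18575
Laptop €926.04: consumer electronics → 8.5% → €78.7134
Unrounded tax sum = €114.20565 → €114.21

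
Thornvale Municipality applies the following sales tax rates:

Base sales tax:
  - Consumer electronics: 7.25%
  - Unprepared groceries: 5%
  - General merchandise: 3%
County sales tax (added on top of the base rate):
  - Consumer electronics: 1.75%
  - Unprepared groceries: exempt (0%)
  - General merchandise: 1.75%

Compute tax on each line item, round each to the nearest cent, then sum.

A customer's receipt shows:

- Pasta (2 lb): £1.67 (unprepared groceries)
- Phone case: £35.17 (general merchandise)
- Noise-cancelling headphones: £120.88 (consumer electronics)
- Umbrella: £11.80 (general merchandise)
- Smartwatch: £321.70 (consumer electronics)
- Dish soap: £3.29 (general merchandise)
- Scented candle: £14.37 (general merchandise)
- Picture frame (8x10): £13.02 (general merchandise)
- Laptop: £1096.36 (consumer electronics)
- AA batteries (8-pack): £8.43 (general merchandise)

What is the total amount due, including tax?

£1769.36

Pasta (2 lb) £1.67: unprepared groceries → 5% + 0% county = 5% → £0.08
Phone case £35.17: general merchandise → 3% + 1.75% county = 4.75% → £1.67
Noise-cancelling headphones £120.88: consumer electronics → 7.25% + 1.75% county = 9% → £10.88
Umbrella £11.80: general merchandise → 3% + 1.75% county = 4.75% → £0.56
Smartwatch £321.70: consumer electronics → 7.25% + 1.75% county = 9% → £28.95
Dish soap £3.29: general merchandise → 3% + 1.75% county = 4.75% → £0.16
Scented candle £14.37: general merchandise → 3% + 1.75% county = 4.75% → £0.68
Picture frame (8x10) £13.02: general merchandise → 3% + 1.75% county = 4.75% → £0.62
Laptop £1096.36: consumer electronics → 7.25% + 1.75% county = 9% → £98.67
AA batteries (8-pack) £8.43: general merchandise → 3% + 1.75% county = 4.75% → £0.40
Subtotal = £1626.69; tax = £142.67; total due = £1769.36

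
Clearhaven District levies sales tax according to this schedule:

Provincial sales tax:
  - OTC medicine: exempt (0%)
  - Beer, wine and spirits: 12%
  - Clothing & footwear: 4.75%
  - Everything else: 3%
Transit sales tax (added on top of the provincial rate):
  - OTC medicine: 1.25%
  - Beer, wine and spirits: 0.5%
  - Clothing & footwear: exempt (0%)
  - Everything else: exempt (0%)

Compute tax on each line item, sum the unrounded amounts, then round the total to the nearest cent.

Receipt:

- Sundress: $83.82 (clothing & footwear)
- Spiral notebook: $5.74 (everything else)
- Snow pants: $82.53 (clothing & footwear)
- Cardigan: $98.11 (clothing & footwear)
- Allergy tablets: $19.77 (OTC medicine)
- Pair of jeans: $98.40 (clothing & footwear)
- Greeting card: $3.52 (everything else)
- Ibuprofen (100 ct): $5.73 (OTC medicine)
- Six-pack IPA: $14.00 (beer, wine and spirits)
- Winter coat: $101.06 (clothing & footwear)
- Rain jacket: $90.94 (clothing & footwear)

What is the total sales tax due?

Sundress $83.82: clothing & footwear → 4.75% + 0% transit = 4.75% → $3.98145
Spiral notebook $5.74: everything else → 3% + 0% transit = 3% → $0.1722
Snow pants $82.53: clothing & footwear → 4.75% + 0% transit = 4.75% → $3.920175
Cardigan $98.11: clothing & footwear → 4.75% + 0% transit = 4.75% → $4.660225
Allergy tablets $19.77: OTC medicine → 0% + 1.25% transit = 1.25% → $0.247125
Pair of jeans $98.40: clothing & footwear → 4.75% + 0% transit = 4.75% → $4.674
Greeting card $3.52: everything else → 3% + 0% transit = 3% → $0.1056
Ibuprofen (100 ct) $5.73: OTC medicine → 0% + 1.25% transit = 1.25% → $0.071625
Six-pack IPA $14.00: beer, wine and spirits → 12% + 0.5% transit = 12.5% → $1.75
Winter coat $101.06: clothing & footwear → 4.75% + 0% transit = 4.75% → $4.80035
Rain jacket $90.94: clothing & footwear → 4.75% + 0% transit = 4.75% → $4.31965
Unrounded tax sum = $28.7024 → $28.70

$28.70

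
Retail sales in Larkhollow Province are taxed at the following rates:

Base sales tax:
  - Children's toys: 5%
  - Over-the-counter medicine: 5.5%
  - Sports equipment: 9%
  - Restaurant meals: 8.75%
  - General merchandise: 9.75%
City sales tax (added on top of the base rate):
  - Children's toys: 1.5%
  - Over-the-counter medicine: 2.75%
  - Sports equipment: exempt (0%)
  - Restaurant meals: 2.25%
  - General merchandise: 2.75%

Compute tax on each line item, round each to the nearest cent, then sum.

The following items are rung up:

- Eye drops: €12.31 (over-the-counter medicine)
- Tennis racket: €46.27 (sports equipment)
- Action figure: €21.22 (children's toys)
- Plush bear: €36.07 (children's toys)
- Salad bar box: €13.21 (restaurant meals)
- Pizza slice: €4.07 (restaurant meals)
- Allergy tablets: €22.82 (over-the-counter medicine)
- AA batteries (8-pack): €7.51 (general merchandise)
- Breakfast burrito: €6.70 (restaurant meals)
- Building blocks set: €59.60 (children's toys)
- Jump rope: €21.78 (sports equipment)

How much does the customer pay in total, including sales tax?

€271.75

Eye drops €12.31: over-the-counter medicine → 5.5% + 2.75% city = 8.25% → €1.02
Tennis racket €46.27: sports equipment → 9% + 0% city = 9% → €4.16
Action figure €21.22: children's toys → 5% + 1.5% city = 6.5% → €1.38
Plush bear €36.07: children's toys → 5% + 1.5% city = 6.5% → €2.34
Salad bar box €13.21: restaurant meals → 8.75% + 2.25% city = 11% → €1.45
Pizza slice €4.07: restaurant meals → 8.75% + 2.25% city = 11% → €0.45
Allergy tablets €22.82: over-the-counter medicine → 5.5% + 2.75% city = 8.25% → €1.88
AA batteries (8-pack) €7.51: general merchandise → 9.75% + 2.75% city = 12.5% → €0.94
Breakfast burrito €6.70: restaurant meals → 8.75% + 2.25% city = 11% → €0.74
Building blocks set €59.60: children's toys → 5% + 1.5% city = 6.5% → €3.87
Jump rope €21.78: sports equipment → 9% + 0% city = 9% → €1.96
Subtotal = €251.56; tax = €20.19; total due = €271.75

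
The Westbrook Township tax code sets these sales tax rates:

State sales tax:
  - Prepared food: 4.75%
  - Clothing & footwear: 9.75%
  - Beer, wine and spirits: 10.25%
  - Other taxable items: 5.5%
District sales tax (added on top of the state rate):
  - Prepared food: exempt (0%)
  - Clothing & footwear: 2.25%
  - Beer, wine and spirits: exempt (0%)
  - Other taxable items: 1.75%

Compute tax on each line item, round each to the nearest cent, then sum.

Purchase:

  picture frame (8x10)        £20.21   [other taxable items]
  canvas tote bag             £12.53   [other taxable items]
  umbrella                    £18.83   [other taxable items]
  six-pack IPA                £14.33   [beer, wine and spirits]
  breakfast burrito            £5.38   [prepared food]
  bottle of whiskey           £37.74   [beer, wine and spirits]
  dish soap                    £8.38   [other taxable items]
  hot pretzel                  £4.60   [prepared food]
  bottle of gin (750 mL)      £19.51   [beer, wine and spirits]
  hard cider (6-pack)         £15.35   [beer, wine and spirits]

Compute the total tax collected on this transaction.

£13.75

Picture frame (8x10) £20.21: other taxable items → 5.5% + 1.75% district = 7.25% → £1.47
Canvas tote bag £12.53: other taxable items → 5.5% + 1.75% district = 7.25% → £0.91
Umbrella £18.83: other taxable items → 5.5% + 1.75% district = 7.25% → £1.37
Six-pack IPA £14.33: beer, wine and spirits → 10.25% + 0% district = 10.25% → £1.47
Breakfast burrito £5.38: prepared food → 4.75% + 0% district = 4.75% → £0.26
Bottle of whiskey £37.74: beer, wine and spirits → 10.25% + 0% district = 10.25% → £3.87
Dish soap £8.38: other taxable items → 5.5% + 1.75% district = 7.25% → £0.61
Hot pretzel £4.60: prepared food → 4.75% + 0% district = 4.75% → £0.22
Bottle of gin (750 mL) £19.51: beer, wine and spirits → 10.25% + 0% district = 10.25% → £2.00
Hard cider (6-pack) £15.35: beer, wine and spirits → 10.25% + 0% district = 10.25% → £1.57
Total tax = £1.47 + £0.91 + £1.37 + £1.47 + £0.26 + £3.87 + £0.61 + £0.22 + £2.00 + £1.57 = £13.75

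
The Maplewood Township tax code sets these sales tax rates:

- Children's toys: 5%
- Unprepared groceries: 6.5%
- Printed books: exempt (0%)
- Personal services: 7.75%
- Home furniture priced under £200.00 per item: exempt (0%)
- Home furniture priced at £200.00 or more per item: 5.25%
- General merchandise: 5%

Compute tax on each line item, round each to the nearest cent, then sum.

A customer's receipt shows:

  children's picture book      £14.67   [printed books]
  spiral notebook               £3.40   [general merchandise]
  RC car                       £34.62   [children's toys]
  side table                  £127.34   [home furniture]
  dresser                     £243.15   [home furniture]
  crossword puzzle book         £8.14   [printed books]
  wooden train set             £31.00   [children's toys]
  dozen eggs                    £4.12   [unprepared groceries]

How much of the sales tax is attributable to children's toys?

RC car £34.62: children's toys → 5% → £1.73
Wooden train set £31.00: children's toys → 5% → £1.55
Tax on children's toys = £1.73 + £1.55 = £3.28

£3.28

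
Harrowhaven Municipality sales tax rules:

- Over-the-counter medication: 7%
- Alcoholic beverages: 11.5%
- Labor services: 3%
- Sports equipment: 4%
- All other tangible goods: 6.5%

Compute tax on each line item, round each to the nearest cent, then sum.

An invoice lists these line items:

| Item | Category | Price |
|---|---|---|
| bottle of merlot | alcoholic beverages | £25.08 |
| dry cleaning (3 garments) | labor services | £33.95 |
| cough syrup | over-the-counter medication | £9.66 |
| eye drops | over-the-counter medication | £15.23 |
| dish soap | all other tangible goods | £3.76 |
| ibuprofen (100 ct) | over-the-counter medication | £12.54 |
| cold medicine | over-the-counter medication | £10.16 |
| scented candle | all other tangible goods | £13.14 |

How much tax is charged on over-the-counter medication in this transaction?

£3.34

Cough syrup £9.66: over-the-counter medication → 7% → £0.68
Eye drops £15.23: over-the-counter medication → 7% → £1.07
Ibuprofen (100 ct) £12.54: over-the-counter medication → 7% → £0.88
Cold medicine £10.16: over-the-counter medication → 7% → £0.71
Tax on over-the-counter medication = £0.68 + £1.07 + £0.88 + £0.71 = £3.34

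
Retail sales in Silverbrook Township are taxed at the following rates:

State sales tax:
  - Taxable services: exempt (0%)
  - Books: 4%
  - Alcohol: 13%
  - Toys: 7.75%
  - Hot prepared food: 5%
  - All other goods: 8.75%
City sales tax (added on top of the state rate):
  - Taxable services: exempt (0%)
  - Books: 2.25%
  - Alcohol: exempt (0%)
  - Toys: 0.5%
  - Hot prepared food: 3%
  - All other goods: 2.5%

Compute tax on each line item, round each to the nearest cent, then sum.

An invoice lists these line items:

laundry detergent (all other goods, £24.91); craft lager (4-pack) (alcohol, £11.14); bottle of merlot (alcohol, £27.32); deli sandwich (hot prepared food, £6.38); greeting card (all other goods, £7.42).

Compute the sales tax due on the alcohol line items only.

£5.00

Craft lager (4-pack) £11.14: alcohol → 13% + 0% city = 13% → £1.45
Bottle of merlot £27.32: alcohol → 13% + 0% city = 13% → £3.55
Tax on alcohol = £1.45 + £3.55 = £5.00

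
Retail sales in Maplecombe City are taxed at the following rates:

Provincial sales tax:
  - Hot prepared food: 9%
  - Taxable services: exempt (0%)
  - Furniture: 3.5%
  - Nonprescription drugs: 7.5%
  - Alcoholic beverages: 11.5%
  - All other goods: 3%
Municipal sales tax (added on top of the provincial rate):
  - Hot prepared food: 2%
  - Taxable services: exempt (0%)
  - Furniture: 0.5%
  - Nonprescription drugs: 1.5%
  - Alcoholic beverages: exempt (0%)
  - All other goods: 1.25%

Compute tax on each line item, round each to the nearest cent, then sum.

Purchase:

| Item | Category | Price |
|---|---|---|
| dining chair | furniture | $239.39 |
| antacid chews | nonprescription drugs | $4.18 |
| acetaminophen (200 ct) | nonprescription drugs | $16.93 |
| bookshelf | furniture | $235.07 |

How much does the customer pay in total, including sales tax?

Dining chair $239.39: furniture → 3.5% + 0.5% municipal = 4% → $9.58
Antacid chews $4.18: nonprescription drugs → 7.5% + 1.5% municipal = 9% → $0.38
Acetaminophen (200 ct) $16.93: nonprescription drugs → 7.5% + 1.5% municipal = 9% → $1.52
Bookshelf $235.07: furniture → 3.5% + 0.5% municipal = 4% → $9.40
Subtotal = $495.57; tax = $20.88; total due = $516.45

$516.45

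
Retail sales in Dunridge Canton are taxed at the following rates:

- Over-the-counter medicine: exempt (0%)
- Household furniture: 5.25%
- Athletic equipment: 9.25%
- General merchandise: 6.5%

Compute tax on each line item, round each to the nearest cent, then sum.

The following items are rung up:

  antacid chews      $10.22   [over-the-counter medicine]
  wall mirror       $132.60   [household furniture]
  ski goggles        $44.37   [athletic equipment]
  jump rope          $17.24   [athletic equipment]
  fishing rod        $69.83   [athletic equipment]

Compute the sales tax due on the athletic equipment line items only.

$12.15

Ski goggles $44.37: athletic equipment → 9.25% → $4.10
Jump rope $17.24: athletic equipment → 9.25% → $1.59
Fishing rod $69.83: athletic equipment → 9.25% → $6.46
Tax on athletic equipment = $4.10 + $1.59 + $6.46 = $12.15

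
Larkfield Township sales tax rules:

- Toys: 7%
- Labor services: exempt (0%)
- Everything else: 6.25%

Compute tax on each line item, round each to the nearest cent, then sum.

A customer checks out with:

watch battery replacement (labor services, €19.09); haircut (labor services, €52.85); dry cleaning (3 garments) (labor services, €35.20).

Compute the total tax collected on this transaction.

€0.00

Watch battery replacement €19.09: labor services → 0% → €0.00
Haircut €52.85: labor services → 0% → €0.00
Dry cleaning (3 garments) €35.20: labor services → 0% → €0.00
Total tax = €0.00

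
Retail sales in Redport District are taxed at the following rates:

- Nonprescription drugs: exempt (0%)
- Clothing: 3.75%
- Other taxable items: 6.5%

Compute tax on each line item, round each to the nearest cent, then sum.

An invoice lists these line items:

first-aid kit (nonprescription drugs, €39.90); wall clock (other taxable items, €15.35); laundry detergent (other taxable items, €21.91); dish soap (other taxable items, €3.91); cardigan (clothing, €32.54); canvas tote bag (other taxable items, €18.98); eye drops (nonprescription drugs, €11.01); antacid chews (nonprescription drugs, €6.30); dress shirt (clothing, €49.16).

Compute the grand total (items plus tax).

First-aid kit €39.90: nonprescription drugs → 0% → €0.00
Wall clock €15.35: other taxable items → 6.5% → €1.00
Laundry detergent €21.91: other taxable items → 6.5% → €1.42
Dish soap €3.91: other taxable items → 6.5% → €0.25
Cardigan €32.54: clothing → 3.75% → €1.22
Canvas tote bag €18.98: other taxable items → 6.5% → €1.23
Eye drops €11.01: nonprescription drugs → 0% → €0.00
Antacid chews €6.30: nonprescription drugs → 0% → €0.00
Dress shirt €49.16: clothing → 3.75% → €1.84
Subtotal = €199.06; tax = €6.96; total due = €206.02

€206.02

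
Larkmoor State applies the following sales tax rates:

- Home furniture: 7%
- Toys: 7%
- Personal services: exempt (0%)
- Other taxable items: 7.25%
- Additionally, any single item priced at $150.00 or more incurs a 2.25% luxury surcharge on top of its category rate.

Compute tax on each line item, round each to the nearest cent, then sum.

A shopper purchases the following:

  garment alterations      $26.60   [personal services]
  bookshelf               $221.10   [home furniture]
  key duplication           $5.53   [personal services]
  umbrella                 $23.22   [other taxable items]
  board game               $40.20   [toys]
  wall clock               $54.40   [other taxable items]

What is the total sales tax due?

$28.88

Garment alterations $26.60: personal services → 0% → $0.00
Bookshelf $221.10: home furniture → 7% + 2.25% surcharge = 9.25% → $20.45
Key duplication $5.53: personal services → 0% → $0.00
Umbrella $23.22: other taxable items → 7.25% → $1.68
Board game $40.20: toys → 7% → $2.81
Wall clock $54.40: other taxable items → 7.25% → $3.94
Total tax = $20.45 + $1.68 + $2.81 + $3.94 = $28.88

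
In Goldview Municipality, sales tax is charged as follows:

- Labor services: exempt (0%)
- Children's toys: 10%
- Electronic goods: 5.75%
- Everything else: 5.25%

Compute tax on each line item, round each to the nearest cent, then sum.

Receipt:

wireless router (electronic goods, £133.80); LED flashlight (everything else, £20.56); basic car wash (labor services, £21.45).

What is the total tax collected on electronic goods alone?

Wireless router £133.80: electronic goods → 5.75% → £7.69
Tax on electronic goods = £7.69

£7.69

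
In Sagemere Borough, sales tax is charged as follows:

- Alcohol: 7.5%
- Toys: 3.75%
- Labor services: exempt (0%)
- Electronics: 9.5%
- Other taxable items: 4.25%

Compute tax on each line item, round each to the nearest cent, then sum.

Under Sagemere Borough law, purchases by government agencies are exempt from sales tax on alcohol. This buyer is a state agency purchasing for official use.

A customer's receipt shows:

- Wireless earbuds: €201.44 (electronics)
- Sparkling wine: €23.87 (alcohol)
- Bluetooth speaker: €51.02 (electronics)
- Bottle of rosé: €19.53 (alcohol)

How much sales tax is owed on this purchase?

Wireless earbuds €201.44: electronics → 9.5% → €19.14
Sparkling wine €23.87: alcohol, buyer-exempt → 0% → €0.00
Bluetooth speaker €51.02: electronics → 9.5% → €4.85
Bottle of rosé €19.53: alcohol, buyer-exempt → 0% → €0.00
Total tax = €19.14 + €4.85 = €23.99

€23.99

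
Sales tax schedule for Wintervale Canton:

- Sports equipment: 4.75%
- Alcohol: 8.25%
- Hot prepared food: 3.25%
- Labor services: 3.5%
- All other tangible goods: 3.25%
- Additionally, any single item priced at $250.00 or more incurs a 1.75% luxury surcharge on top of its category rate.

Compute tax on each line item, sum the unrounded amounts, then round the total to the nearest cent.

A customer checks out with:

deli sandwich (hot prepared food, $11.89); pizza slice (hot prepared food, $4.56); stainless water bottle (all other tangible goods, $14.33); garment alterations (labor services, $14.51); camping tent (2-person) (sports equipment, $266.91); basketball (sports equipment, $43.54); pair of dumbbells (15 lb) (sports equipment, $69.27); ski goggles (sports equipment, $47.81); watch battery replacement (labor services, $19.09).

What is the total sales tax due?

Deli sandwich $11.89: hot prepared food → 3.25% → $0.386425
Pizza slice $4.56: hot prepared food → 3.25% → $0.1482
Stainless water bottle $14.33: all other tangible goods → 3.25% → $0.465725
Garment alterations $14.51: labor services → 3.5% → $0.50785
Camping tent (2-person) $266.91: sports equipment → 4.75% + 1.75% surcharge = 6.5% → $17.34915
Basketball $43.54: sports equipment → 4.75% → $2.06815
Pair of dumbbells (15 lb) $69.27: sports equipment → 4.75% → $3.290325
Ski goggles $47.81: sports equipment → 4.75% → $2.270975
Watch battery replacement $19.09: labor services → 3.5% → $0.66815
Unrounded tax sum = $27.15495 → $27.15

$27.15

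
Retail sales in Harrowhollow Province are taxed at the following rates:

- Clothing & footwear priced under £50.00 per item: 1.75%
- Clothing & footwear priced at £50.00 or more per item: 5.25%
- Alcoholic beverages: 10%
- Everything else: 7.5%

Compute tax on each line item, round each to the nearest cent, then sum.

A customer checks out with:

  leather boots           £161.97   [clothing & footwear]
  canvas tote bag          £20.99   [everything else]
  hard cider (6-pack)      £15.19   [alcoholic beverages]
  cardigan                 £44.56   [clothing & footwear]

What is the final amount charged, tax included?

Leather boots £161.97: clothing & footwear, £50.00 or more → 5.25% → £8.50
Canvas tote bag £20.99: everything else → 7.5% → £1.57
Hard cider (6-pack) £15.19: alcoholic beverages → 10% → £1.52
Cardigan £44.56: clothing & footwear, under £50.00 → 1.75% → £0.78
Subtotal = £242.71; tax = £12.37; total due = £255.08

£255.08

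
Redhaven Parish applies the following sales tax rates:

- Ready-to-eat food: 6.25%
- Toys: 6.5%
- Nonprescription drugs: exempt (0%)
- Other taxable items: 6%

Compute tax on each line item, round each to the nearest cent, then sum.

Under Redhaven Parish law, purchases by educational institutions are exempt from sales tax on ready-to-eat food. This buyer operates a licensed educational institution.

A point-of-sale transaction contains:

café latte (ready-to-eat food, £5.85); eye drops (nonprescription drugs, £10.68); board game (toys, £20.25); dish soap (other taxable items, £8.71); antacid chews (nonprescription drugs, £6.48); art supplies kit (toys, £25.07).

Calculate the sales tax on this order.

£3.47

Café latte £5.85: ready-to-eat food, buyer-exempt → 0% → £0.00
Eye drops £10.68: nonprescription drugs → 0% → £0.00
Board game £20.25: toys → 6.5% → £1.32
Dish soap £8.71: other taxable items → 6% → £0.52
Antacid chews £6.48: nonprescription drugs → 0% → £0.00
Art supplies kit £25.07: toys → 6.5% → £1.63
Total tax = £1.32 + £0.52 + £1.63 = £3.47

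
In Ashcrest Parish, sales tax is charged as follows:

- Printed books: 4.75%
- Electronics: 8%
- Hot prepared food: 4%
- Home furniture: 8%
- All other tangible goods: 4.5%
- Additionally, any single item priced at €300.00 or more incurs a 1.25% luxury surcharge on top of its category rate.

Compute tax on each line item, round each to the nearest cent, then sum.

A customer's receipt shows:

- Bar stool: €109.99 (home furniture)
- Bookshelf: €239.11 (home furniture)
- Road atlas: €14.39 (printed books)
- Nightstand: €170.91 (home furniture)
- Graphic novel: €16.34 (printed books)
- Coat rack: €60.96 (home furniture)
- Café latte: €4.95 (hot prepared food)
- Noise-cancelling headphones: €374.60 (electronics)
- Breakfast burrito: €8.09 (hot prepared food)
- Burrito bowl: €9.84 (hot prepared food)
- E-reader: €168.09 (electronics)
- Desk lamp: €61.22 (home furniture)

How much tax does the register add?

€101.85

Bar stool €109.99: home furniture → 8% → €8.80
Bookshelf €239.11: home furniture → 8% → €19.13
Road atlas €14.39: printed books → 4.75% → €0.68
Nightstand €170.91: home furniture → 8% → €13.67
Graphic novel €16.34: printed books → 4.75% → €0.78
Coat rack €60.96: home furniture → 8% → €4.88
Café latte €4.95: hot prepared food → 4% → €0.20
Noise-cancelling headphones €374.60: electronics → 8% + 1.25% surcharge = 9.25% → €34.65
Breakfast burrito €8.09: hot prepared food → 4% → €0.32
Burrito bowl €9.84: hot prepared food → 4% → €0.39
E-reader €168.09: electronics → 8% → €13.45
Desk lamp €61.22: home furniture → 8% → €4.90
Total tax = €8.80 + €19.13 + €0.68 + €13.67 + €0.78 + €4.88 + €0.20 + €34.65 + €0.32 + €0.39 + €13.45 + €4.90 = €101.85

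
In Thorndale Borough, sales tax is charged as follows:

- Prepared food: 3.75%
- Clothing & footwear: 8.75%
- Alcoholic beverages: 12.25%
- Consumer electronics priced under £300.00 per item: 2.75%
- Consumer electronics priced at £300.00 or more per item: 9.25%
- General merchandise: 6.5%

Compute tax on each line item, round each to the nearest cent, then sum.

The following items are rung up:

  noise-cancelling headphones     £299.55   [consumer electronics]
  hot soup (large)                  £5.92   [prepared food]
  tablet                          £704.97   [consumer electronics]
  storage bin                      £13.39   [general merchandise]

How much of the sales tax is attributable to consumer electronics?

£73.45

Noise-cancelling headphones £299.55: consumer electronics, under £300.00 → 2.75% → £8.24
Tablet £704.97: consumer electronics, £300.00 or more → 9.25% → £65.21
Tax on consumer electronics = £8.24 + £65.21 = £73.45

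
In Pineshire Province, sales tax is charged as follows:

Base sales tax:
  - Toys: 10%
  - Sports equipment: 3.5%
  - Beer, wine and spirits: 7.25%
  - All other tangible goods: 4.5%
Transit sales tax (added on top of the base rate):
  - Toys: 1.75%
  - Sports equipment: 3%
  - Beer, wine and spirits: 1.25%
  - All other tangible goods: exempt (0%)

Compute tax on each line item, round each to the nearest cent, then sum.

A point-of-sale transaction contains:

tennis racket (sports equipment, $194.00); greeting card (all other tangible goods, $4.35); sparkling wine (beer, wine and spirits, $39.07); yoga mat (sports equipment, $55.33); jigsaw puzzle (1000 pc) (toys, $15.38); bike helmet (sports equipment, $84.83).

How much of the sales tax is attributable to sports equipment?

$21.72

Tennis racket $194.00: sports equipment → 3.5% + 3% transit = 6.5% → $12.61
Yoga mat $55.33: sports equipment → 3.5% + 3% transit = 6.5% → $3.60
Bike helmet $84.83: sports equipment → 3.5% + 3% transit = 6.5% → $5.51
Tax on sports equipment = $12.61 + $3.60 + $5.51 = $21.72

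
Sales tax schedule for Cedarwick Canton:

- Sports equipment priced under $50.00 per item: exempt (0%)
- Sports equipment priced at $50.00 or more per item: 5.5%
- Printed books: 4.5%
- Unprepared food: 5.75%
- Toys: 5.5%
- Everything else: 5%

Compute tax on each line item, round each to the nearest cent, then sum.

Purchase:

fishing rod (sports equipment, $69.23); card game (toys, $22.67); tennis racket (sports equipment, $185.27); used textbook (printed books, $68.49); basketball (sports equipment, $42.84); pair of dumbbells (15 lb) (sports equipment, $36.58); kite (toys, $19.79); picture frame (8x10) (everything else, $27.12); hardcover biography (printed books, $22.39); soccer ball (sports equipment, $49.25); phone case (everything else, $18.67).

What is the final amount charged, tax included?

Fishing rod $69.23: sports equipment, $50.00 or more → 5.5% → $3.81
Card game $22.67: toys → 5.5% → $1.25
Tennis racket $185.27: sports equipment, $50.00 or more → 5.5% → $10.19
Used textbook $68.49: printed books → 4.5% → $3.08
Basketball $42.84: sports equipment, under $50.00 → 0% → $0.00
Pair of dumbbells (15 lb) $36.58: sports equipment, under $50.00 → 0% → $0.00
Kite $19.79: toys → 5.5% → $1.09
Picture frame (8x10) $27.12: everything else → 5% → $1.36
Hardcover biography $22.39: printed books → 4.5% → $1.01
Soccer ball $49.25: sports equipment, under $50.00 → 0% → $0.00
Phone case $18.67: everything else → 5% → $0.93
Subtotal = $562.30; tax = $22.72; total due = $585.02

$585.02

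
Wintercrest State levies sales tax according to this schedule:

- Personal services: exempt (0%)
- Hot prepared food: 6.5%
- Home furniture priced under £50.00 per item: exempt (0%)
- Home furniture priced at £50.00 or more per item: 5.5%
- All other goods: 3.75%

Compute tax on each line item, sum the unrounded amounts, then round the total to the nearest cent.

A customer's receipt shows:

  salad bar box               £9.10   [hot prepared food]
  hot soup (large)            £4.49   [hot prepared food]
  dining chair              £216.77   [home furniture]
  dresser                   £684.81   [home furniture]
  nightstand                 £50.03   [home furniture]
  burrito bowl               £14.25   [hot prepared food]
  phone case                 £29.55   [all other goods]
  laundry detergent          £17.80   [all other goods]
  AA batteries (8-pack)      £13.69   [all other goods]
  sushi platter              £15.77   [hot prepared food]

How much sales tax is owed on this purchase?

£57.46

Salad bar box £9.10: hot prepared food → 6.5% → £0.5915
Hot soup (large) £4.49: hot prepared food → 6.5% → £0.29185
Dining chair £216.77: home furniture, £50.00 or more → 5.5% → £11.92235
Dresser £684.81: home furniture, £50.00 or more → 5.5% → £37.66455
Nightstand £50.03: home furniture, £50.00 or more → 5.5% → £2.75165
Burrito bowl £14.25: hot prepared food → 6.5% → £0.92625
Phone case £29.55: all other goods → 3.75% → £1.108125
Laundry detergent £17.80: all other goods → 3.75% → £0.6675
AA batteries (8-pack) £13.69: all other goods → 3.75% → £0.513375
Sushi platter £15.77: hot prepared food → 6.5% → £1.02505
Unrounded tax sum = £57.4622 → £57.46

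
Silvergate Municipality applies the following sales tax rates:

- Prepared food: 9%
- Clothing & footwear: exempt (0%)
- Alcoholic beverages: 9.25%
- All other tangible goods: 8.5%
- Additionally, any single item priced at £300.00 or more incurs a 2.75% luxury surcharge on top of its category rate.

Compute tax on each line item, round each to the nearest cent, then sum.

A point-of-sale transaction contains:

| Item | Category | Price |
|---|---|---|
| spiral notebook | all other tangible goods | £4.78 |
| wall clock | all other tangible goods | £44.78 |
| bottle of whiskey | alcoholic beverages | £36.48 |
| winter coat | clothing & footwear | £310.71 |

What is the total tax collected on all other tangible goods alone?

Spiral notebook £4.78: all other tangible goods → 8.5% → £0.41
Wall clock £44.78: all other tangible goods → 8.5% → £3.81
Tax on all other tangible goods = £0.41 + £3.81 = £4.22

£4.22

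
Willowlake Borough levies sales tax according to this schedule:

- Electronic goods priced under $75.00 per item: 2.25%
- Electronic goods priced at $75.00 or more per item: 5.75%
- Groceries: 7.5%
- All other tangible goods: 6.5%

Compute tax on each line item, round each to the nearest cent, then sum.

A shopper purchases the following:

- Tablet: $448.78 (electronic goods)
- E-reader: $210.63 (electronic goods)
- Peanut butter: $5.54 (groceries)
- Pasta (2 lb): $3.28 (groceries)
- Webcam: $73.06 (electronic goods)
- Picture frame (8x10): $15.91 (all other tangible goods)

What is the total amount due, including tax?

Tablet $448.78: electronic goods, $75.00 or more → 5.75% → $25.80
E-reader $210.63: electronic goods, $75.00 or more → 5.75% → $12.11
Peanut butter $5.54: groceries → 7.5% → $0.42
Pasta (2 lb) $3.28: groceries → 7.5% → $0.25
Webcam $73.06: electronic goods, under $75.00 → 2.25% → $1.64
Picture frame (8x10) $15.91: all other tangible goods → 6.5% → $1.03
Subtotal = $757.20; tax = $41.25; total due = $798.45

$798.45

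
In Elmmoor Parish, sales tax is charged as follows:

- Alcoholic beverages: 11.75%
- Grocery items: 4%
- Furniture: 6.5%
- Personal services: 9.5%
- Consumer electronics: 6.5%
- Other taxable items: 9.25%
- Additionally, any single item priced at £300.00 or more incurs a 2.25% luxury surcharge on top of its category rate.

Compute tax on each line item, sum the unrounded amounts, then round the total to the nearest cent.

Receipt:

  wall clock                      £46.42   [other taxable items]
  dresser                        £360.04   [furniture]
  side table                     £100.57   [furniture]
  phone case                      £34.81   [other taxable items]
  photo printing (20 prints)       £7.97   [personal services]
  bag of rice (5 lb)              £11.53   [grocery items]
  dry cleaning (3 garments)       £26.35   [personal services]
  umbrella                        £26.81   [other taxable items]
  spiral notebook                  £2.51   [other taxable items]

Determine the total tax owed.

Wall clock £46.42: other taxable items → 9.25% → £4.29385
Dresser £360.04: furniture → 6.5% + 2.25% surcharge = 8.75% → £31.5035
Side table £100.57: furniture → 6.5% → £6.53705
Phone case £34.81: other taxable items → 9.25% → £3.219925
Photo printing (20 prints) £7.97: personal services → 9.5% → £0.75715
Bag of rice (5 lb) £11.53: grocery items → 4% → £0.4612
Dry cleaning (3 garments) £26.35: personal services → 9.5% → £2.50325
Umbrella £26.81: other taxable items → 9.25% → £2.479925
Spiral notebook £2.51: other taxable items → 9.25% → £0.232175
Unrounded tax sum = £51.988025 → £51.99

£51.99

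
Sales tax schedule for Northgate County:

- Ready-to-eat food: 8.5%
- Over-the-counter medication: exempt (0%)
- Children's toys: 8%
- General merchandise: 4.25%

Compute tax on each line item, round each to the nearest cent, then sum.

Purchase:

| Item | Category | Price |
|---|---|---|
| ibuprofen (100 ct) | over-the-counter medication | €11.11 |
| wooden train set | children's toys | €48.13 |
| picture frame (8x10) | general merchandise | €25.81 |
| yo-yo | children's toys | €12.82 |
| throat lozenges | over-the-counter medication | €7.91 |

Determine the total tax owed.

€5.98

Ibuprofen (100 ct) €11.11: over-the-counter medication → 0% → €0.00
Wooden train set €48.13: children's toys → 8% → €3.85
Picture frame (8x10) €25.81: general merchandise → 4.25% → €1.10
Yo-yo €12.82: children's toys → 8% → €1.03
Throat lozenges €7.91: over-the-counter medication → 0% → €0.00
Total tax = €3.85 + €1.10 + €1.03 = €5.98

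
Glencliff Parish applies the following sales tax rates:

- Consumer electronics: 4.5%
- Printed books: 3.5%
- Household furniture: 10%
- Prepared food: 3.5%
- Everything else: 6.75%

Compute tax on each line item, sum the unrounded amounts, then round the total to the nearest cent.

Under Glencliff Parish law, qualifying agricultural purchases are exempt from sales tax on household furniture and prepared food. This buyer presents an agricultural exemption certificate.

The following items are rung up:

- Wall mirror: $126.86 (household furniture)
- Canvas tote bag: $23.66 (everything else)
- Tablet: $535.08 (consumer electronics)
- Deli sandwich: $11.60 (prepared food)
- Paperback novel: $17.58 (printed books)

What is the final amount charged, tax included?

Wall mirror $126.86: household furniture, buyer-exempt → 0% → $0.00
Canvas tote bag $23.66: everything else → 6.75% → $1.59705
Tablet $535.08: consumer electronics → 4.5% → $24.0786
Deli sandwich $11.60: prepared food, buyer-exempt → 0% → $0.00
Paperback novel $17.58: printed books → 3.5% → $0.6153
Subtotal = $714.78; unrounded tax = $26.29095 → $26.29; total due = $741.07

$741.07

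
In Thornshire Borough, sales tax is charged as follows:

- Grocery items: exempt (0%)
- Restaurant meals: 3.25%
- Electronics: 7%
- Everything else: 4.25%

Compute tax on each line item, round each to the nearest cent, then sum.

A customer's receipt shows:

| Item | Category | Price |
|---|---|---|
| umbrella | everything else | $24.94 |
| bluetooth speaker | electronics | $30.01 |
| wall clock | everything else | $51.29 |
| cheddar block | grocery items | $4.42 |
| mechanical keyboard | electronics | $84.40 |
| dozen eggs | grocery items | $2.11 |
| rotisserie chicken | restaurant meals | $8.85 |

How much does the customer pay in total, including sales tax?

Umbrella $24.94: everything else → 4.25% → $1.06
Bluetooth speaker $30.01: electronics → 7% → $2.10
Wall clock $51.29: everything else → 4.25% → $2.18
Cheddar block $4.42: grocery items → 0% → $0.00
Mechanical keyboard $84.40: electronics → 7% → $5.91
Dozen eggs $2.11: grocery items → 0% → $0.00
Rotisserie chicken $8.85: restaurant meals → 3.25% → $0.29
Subtotal = $206.02; tax = $11.54; total due = $217.56

$217.56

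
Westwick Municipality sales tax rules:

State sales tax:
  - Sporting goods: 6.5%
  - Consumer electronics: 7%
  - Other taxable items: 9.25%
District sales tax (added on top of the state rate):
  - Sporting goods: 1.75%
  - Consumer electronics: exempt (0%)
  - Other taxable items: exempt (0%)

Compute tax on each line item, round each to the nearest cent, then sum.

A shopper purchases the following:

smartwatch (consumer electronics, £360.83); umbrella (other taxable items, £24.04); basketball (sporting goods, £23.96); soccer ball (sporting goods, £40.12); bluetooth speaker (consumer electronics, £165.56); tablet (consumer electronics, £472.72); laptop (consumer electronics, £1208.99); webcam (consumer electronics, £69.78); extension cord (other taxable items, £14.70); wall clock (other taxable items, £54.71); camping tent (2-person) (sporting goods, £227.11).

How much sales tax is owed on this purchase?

Smartwatch £360.83: consumer electronics → 7% + 0% district = 7% → £25.26
Umbrella £24.04: other taxable items → 9.25% + 0% district = 9.25% → £2.22
Basketball £23.96: sporting goods → 6.5% + 1.75% district = 8.25% → £1.98
Soccer ball £40.12: sporting goods → 6.5% + 1.75% district = 8.25% → £3.31
Bluetooth speaker £165.56: consumer electronics → 7% + 0% district = 7% → £11.59
Tablet £472.72: consumer electronics → 7% + 0% district = 7% → £33.09
Laptop £1208.99: consumer electronics → 7% + 0% district = 7% → £84.63
Webcam £69.78: consumer electronics → 7% + 0% district = 7% → £4.88
Extension cord £14.70: other taxable items → 9.25% + 0% district = 9.25% → £1.36
Wall clock £54.71: other taxable items → 9.25% + 0% district = 9.25% → £5.06
Camping tent (2-person) £227.11: sporting goods → 6.5% + 1.75% district = 8.25% → £18.74
Total tax = £25.26 + £2.22 + £1.98 + £3.31 + £11.59 + £33.09 + £84.63 + £4.88 + £1.36 + £5.06 + £18.74 = £192.12

£192.12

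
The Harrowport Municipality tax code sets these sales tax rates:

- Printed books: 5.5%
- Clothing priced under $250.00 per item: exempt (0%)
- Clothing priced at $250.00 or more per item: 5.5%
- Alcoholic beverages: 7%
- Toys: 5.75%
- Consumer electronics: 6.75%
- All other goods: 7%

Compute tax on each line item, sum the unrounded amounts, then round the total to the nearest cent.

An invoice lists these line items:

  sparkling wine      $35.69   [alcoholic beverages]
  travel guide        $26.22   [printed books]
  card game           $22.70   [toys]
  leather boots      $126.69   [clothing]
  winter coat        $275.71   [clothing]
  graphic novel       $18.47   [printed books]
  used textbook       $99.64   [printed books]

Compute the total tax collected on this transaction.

$26.91

Sparkling wine $35.69: alcoholic beverages → 7% → $2.4983
Travel guide $26.22: printed books → 5.5% → $1.4421
Card game $22.70: toys → 5.75% → $1.30525
Leather boots $126.69: clothing, under $250.00 → 0% → $0.00
Winter coat $275.71: clothing, $250.00 or more → 5.5% → $15.16405
Graphic novel $18.47: printed books → 5.5% → $1.01585
Used textbook $99.64: printed books → 5.5% → $5.4802
Unrounded tax sum = $26.90575 → $26.91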